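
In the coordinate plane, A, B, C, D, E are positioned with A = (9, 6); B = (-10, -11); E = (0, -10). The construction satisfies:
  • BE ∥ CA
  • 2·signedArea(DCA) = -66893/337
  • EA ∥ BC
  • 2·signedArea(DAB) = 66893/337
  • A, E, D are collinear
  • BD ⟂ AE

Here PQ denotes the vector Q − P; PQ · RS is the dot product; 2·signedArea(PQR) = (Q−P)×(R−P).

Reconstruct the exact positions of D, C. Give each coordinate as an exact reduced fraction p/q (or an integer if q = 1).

C = (-1, 5)
D = (-954/337, -5066/337)

1. D_x = -954/337  [A, E, D are collinear ∩ BD ⟂ AE]
2. D_y = -5066/337  [A, E, D are collinear ∩ BD ⟂ AE]
   → D = (-954/337, -5066/337)
3. C_x = -1  [BE ∥ CA ∩ EA ∥ BC]
4. C_y = 5  [BE ∥ CA ∩ EA ∥ BC]
   → C = (-1, 5)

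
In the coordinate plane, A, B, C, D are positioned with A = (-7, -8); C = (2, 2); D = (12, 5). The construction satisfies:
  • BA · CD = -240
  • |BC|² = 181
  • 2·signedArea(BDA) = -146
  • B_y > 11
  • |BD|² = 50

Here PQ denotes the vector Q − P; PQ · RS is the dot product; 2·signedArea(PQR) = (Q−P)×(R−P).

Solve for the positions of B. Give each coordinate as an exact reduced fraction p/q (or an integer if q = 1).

B = (11, 12)

1. B_x = 11  [2·signedArea(BDA) = -146 ∩ BA · CD = -240]
2. B_y = 12  [2·signedArea(BDA) = -146 ∩ BA · CD = -240]
   → B = (11, 12)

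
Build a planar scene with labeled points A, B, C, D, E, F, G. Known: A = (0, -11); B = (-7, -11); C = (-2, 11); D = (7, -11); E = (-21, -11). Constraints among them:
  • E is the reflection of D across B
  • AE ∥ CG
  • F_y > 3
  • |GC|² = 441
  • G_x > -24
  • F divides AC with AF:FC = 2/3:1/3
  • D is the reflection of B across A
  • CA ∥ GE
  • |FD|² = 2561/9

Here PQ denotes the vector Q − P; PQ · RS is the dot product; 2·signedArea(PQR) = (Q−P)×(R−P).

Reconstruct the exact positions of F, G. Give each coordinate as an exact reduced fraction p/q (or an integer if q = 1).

F = (-4/3, 11/3)
G = (-23, 11)

1. F_x = -4/3  [F divides AC with AF:FC = 2/3:1/3]
2. F_y = 11/3  [F divides AC with AF:FC = 2/3:1/3]
   → F = (-4/3, 11/3)
3. G_x = -23  [CA ∥ GE ∩ AE ∥ CG]
4. G_y = 11  [CA ∥ GE ∩ AE ∥ CG]
   → G = (-23, 11)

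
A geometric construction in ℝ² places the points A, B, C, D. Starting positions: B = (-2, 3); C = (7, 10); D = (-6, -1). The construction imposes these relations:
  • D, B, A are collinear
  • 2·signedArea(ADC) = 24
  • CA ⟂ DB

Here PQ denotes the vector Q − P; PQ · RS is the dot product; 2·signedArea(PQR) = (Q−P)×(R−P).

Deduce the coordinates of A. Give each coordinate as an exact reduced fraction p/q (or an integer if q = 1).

A = (6, 11)

1. A_x = 6  [D, B, A are collinear ∩ CA ⟂ DB]
2. A_y = 11  [D, B, A are collinear ∩ CA ⟂ DB]
   → A = (6, 11)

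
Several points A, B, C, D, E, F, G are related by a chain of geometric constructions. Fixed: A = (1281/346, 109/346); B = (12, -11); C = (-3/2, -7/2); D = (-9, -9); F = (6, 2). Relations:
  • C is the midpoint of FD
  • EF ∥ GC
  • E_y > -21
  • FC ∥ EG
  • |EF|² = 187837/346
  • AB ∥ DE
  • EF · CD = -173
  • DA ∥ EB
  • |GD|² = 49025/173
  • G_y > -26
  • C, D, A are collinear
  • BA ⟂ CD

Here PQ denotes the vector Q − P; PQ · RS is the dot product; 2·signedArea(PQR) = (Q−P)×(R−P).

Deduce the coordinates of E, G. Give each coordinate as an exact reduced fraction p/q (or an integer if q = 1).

1. E_x = -243/346  [DA ∥ EB ∩ AB ∥ DE]
2. E_y = -7029/346  [DA ∥ EB ∩ AB ∥ DE]
   → E = (-243/346, -7029/346)
3. G_x = -1419/173  [EF ∥ GC ∩ FC ∥ EG]
4. G_y = -4466/173  [EF ∥ GC ∩ FC ∥ EG]
   → G = (-1419/173, -4466/173)

E = (-243/346, -7029/346)
G = (-1419/173, -4466/173)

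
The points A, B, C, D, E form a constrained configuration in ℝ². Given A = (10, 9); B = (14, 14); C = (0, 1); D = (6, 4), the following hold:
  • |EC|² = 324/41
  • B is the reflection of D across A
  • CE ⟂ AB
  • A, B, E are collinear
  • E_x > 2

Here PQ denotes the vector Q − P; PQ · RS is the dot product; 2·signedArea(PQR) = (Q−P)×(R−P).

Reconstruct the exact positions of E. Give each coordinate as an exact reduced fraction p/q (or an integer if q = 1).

1. E_x = 90/41  [A, B, E are collinear ∩ CE ⟂ AB]
2. E_y = -31/41  [A, B, E are collinear ∩ CE ⟂ AB]
   → E = (90/41, -31/41)

E = (90/41, -31/41)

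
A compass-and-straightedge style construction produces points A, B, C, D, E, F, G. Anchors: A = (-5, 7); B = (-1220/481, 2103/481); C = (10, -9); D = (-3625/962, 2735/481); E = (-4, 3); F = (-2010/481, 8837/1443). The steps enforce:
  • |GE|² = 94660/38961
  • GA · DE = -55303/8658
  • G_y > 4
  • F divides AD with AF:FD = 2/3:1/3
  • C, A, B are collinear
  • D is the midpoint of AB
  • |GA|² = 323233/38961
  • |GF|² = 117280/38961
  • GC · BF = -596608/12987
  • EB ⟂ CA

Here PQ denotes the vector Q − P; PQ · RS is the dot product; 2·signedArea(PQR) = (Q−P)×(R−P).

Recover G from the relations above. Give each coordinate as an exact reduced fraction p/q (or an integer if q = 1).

G = (-1718/481, 19475/4329)

1. G_x = -1718/481  [GA · DE = -55303/8658 ∩ GC · BF = -596608/12987]
2. G_y = 19475/4329  [GA · DE = -55303/8658 ∩ GC · BF = -596608/12987]
   → G = (-1718/481, 19475/4329)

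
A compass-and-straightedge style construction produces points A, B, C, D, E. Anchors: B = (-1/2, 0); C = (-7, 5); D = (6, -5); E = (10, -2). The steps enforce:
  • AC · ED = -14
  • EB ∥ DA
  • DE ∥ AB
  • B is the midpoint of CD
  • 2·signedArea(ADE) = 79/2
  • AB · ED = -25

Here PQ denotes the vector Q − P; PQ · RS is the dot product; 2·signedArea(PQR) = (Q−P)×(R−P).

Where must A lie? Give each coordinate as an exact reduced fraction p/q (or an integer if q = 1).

A = (-9/2, -3)

1. A_x = -9/2  [DE ∥ AB ∩ EB ∥ DA]
2. A_y = -3  [DE ∥ AB ∩ EB ∥ DA]
   → A = (-9/2, -3)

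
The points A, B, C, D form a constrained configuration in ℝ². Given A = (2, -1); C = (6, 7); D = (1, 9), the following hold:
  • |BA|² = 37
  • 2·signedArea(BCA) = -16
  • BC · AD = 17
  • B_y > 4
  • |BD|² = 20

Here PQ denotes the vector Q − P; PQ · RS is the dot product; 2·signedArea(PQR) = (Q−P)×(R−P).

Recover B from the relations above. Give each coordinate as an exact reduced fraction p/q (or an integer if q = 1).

B = (3, 5)

1. B_x = 3  [2·signedArea(BCA) = -16 ∩ BC · AD = 17]
2. B_y = 5  [2·signedArea(BCA) = -16 ∩ BC · AD = 17]
   → B = (3, 5)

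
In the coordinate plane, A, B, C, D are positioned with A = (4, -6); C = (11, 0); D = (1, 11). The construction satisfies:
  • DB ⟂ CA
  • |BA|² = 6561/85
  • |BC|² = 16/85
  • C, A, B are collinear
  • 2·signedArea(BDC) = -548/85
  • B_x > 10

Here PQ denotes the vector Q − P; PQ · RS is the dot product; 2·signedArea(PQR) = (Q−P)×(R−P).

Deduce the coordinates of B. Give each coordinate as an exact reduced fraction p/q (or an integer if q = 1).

1. B_x = 907/85  [C, A, B are collinear ∩ DB ⟂ CA]
2. B_y = -24/85  [C, A, B are collinear ∩ DB ⟂ CA]
   → B = (907/85, -24/85)

B = (907/85, -24/85)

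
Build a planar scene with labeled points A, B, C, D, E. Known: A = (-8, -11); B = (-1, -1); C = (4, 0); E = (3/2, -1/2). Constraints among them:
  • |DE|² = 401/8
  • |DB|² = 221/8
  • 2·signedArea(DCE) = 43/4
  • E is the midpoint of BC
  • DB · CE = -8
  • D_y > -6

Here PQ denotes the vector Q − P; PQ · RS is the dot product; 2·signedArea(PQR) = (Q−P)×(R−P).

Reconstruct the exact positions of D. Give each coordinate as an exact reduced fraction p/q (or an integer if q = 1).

1. D_x = -13/4  [2·signedArea(DCE) = 43/4 ∩ DB · CE = -8]
2. D_y = -23/4  [2·signedArea(DCE) = 43/4 ∩ DB · CE = -8]
   → D = (-13/4, -23/4)

D = (-13/4, -23/4)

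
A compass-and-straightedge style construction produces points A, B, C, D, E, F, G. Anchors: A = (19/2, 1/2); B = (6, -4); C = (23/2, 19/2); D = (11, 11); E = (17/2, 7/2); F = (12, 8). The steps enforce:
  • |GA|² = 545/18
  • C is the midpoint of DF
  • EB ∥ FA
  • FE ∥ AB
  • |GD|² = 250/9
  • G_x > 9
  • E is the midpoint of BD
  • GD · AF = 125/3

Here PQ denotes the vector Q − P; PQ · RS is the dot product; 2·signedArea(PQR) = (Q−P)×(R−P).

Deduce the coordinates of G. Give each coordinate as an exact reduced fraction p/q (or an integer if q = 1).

1. G_x = 28/3  [line -5/2·x + -15/2·y + 205/3 = 0 ∩ |GD|² = 250/9]
2. G_y = 6  [line -5/2·x + -15/2·y + 205/3 = 0 ∩ |GD|² = 250/9]
   → G = (28/3, 6)

G = (28/3, 6)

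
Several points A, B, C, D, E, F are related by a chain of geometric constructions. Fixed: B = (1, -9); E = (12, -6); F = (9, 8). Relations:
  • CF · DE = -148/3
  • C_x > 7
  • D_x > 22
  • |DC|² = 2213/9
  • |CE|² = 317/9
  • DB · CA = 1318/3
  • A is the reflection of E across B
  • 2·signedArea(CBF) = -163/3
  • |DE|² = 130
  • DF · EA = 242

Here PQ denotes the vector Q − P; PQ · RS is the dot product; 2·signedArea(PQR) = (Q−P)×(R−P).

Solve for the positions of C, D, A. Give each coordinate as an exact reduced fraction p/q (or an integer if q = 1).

A = (-10, -12)
C = (22/3, -7/3)
D = (23, -3)

1. C_x = 22/3  [line -17·x + 8·y + 430/3 = 0 ∩ |CE|² = 317/9]
2. C_y = -7/3  [line -17·x + 8·y + 430/3 = 0 ∩ |CE|² = 317/9]
   → C = (22/3, -7/3)
3. D_x = 23  [line -5/3·x + -31/3·y + 22/3 = 0 ∩ |DC|² = 2213/9]
4. D_y = -3  [line -5/3·x + -31/3·y + 22/3 = 0 ∩ |DC|² = 2213/9]
   → D = (23, -3)
5. A_x = -10  [DB · CA = 1318/3 ∩ A is the reflection of E across B]
6. A_y = -12  [DB · CA = 1318/3 ∩ A is the reflection of E across B]
   → A = (-10, -12)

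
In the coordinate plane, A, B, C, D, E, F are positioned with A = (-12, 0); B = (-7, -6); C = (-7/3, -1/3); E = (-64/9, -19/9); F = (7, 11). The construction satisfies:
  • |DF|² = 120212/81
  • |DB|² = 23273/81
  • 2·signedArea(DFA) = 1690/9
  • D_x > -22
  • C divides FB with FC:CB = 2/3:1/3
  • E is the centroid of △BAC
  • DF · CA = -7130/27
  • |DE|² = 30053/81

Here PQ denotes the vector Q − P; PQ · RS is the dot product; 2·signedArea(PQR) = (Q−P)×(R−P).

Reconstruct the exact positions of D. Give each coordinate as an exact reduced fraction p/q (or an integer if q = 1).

1. D_x = -191/9  [2·signedArea(DFA) = 1690/9 ∩ DF · CA = -7130/27]
2. D_y = -137/9  [2·signedArea(DFA) = 1690/9 ∩ DF · CA = -7130/27]
   → D = (-191/9, -137/9)

D = (-191/9, -137/9)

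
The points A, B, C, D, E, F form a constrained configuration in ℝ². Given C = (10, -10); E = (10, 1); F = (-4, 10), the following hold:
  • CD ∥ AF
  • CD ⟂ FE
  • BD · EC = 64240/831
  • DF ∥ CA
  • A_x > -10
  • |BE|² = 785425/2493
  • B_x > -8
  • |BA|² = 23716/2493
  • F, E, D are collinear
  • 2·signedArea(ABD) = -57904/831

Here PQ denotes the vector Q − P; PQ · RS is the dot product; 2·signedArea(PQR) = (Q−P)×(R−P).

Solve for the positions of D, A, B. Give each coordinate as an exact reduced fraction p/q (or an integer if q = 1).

A = (-2494/277, 614/277)
B = (-2032/277, 3998/831)
D = (4156/277, -614/277)

1. D_x = 4156/277  [F, E, D are collinear ∩ CD ⟂ FE]
2. D_y = -614/277  [F, E, D are collinear ∩ CD ⟂ FE]
   → D = (4156/277, -614/277)
3. A_x = -2494/277  [CD ∥ AF ∩ DF ∥ CA]
4. A_y = 614/277  [CD ∥ AF ∩ DF ∥ CA]
   → A = (-2494/277, 614/277)
5. B_x = -2032/277  [BD · EC = 64240/831 ∩ 2·signedArea(ABD) = -57904/831]
6. B_y = 3998/831  [BD · EC = 64240/831 ∩ 2·signedArea(ABD) = -57904/831]
   → B = (-2032/277, 3998/831)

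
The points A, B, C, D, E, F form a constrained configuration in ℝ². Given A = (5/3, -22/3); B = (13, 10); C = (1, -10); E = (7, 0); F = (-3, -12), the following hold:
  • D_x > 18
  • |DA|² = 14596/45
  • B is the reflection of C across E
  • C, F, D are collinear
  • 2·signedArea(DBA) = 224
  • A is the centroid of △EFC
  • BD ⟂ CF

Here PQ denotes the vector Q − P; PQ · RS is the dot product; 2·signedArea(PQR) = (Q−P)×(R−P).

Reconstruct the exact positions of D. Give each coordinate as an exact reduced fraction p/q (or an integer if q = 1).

1. D_x = 93/5  [C, F, D are collinear ∩ BD ⟂ CF]
2. D_y = -6/5  [C, F, D are collinear ∩ BD ⟂ CF]
   → D = (93/5, -6/5)

D = (93/5, -6/5)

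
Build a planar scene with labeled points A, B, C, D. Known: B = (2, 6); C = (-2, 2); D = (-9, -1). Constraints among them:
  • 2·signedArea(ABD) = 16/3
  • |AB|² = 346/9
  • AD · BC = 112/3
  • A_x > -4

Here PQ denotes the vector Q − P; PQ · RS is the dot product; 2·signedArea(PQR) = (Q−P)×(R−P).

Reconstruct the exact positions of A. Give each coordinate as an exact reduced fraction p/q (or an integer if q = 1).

1. A_x = -3  [2·signedArea(ABD) = 16/3 ∩ AD · BC = 112/3]
2. A_y = 7/3  [2·signedArea(ABD) = 16/3 ∩ AD · BC = 112/3]
   → A = (-3, 7/3)

A = (-3, 7/3)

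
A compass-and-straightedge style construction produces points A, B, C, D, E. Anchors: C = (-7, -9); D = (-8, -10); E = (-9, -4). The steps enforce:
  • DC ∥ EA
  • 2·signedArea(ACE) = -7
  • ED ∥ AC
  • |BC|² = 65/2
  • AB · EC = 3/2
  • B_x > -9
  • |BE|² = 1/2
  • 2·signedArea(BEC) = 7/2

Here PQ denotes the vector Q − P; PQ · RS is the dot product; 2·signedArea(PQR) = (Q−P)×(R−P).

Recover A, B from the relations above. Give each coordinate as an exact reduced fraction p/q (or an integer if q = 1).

A = (-8, -3)
B = (-17/2, -7/2)

1. A_x = -8  [ED ∥ AC ∩ DC ∥ EA]
2. A_y = -3  [ED ∥ AC ∩ DC ∥ EA]
   → A = (-8, -3)
3. B_x = -17/2  [2·signedArea(BEC) = 7/2 ∩ AB · EC = 3/2]
4. B_y = -7/2  [2·signedArea(BEC) = 7/2 ∩ AB · EC = 3/2]
   → B = (-17/2, -7/2)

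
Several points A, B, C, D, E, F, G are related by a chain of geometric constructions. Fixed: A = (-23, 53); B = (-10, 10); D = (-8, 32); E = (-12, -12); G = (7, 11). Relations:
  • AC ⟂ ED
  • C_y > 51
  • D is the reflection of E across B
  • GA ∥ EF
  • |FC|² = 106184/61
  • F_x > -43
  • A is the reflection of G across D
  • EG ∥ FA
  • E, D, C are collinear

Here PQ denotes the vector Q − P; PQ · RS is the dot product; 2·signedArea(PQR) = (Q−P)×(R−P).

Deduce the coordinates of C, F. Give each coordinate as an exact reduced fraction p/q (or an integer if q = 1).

C = (-380/61, 3140/61)
F = (-42, 30)

1. C_x = -380/61  [E, D, C are collinear ∩ AC ⟂ ED]
2. C_y = 3140/61  [E, D, C are collinear ∩ AC ⟂ ED]
   → C = (-380/61, 3140/61)
3. F_x = -42  [EG ∥ FA ∩ GA ∥ EF]
4. F_y = 30  [EG ∥ FA ∩ GA ∥ EF]
   → F = (-42, 30)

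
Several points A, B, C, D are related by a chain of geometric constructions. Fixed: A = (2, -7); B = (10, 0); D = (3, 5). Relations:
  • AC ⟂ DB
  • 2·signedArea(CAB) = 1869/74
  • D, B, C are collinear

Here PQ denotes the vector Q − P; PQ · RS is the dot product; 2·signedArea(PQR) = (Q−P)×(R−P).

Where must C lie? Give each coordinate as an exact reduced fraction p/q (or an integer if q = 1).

C = (593/74, 105/74)

1. C_x = 593/74  [D, B, C are collinear ∩ AC ⟂ DB]
2. C_y = 105/74  [D, B, C are collinear ∩ AC ⟂ DB]
   → C = (593/74, 105/74)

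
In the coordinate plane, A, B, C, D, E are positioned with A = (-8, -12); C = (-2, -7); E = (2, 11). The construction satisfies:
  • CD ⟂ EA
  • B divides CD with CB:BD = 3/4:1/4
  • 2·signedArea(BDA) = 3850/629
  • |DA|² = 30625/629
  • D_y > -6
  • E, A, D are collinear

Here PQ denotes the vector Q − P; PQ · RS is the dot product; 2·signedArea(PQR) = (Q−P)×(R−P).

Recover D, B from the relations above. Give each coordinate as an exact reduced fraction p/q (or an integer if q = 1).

B = (-2776/629, -3743/629)
D = (-3282/629, -3523/629)

1. D_x = -3282/629  [E, A, D are collinear ∩ CD ⟂ EA]
2. D_y = -3523/629  [E, A, D are collinear ∩ CD ⟂ EA]
   → D = (-3282/629, -3523/629)
3. B_x = -2776/629  [B divides CD with CB:BD = 3/4:1/4]
4. B_y = -3743/629  [B divides CD with CB:BD = 3/4:1/4]
   → B = (-2776/629, -3743/629)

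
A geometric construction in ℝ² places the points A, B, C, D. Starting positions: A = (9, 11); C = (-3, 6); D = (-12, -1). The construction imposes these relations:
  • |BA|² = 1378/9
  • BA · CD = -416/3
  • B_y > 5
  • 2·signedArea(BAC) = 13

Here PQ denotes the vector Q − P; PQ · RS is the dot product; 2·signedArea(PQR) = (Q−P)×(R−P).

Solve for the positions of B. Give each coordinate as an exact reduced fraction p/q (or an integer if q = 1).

B = (-2, 16/3)

1. B_x = -2  [BA · CD = -416/3 ∩ 2·signedArea(BAC) = 13]
2. B_y = 16/3  [BA · CD = -416/3 ∩ 2·signedArea(BAC) = 13]
   → B = (-2, 16/3)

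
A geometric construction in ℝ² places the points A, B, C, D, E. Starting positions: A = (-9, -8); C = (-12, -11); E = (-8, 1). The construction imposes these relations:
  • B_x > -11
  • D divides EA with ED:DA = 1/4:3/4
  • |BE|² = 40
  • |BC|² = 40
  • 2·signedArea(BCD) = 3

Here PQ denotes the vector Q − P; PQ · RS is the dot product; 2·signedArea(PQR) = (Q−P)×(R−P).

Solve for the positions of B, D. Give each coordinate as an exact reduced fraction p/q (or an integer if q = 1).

B = (-10, -5)
D = (-33/4, -5/4)

1. D_x = -33/4  [D divides EA with ED:DA = 1/4:3/4]
2. D_y = -5/4  [D divides EA with ED:DA = 1/4:3/4]
   → D = (-33/4, -5/4)
3. B_x = -10  [line -39/4·x + 15/4·y + -315/4 = 0 ∩ |BC|² = 40]
4. B_y = -5  [line -39/4·x + 15/4·y + -315/4 = 0 ∩ |BC|² = 40]
   → B = (-10, -5)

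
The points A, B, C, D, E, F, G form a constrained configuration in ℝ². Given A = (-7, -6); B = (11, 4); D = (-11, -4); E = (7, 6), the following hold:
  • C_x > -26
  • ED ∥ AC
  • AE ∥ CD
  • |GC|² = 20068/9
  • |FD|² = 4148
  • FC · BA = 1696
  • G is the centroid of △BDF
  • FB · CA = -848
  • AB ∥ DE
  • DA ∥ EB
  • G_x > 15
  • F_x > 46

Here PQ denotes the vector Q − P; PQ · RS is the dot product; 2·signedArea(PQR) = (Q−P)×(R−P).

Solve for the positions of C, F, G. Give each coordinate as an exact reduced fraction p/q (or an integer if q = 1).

C = (-25, -16)
F = (47, 24)
G = (47/3, 8)

1. C_x = -25  [AE ∥ CD ∩ ED ∥ AC]
2. C_y = -16  [AE ∥ CD ∩ ED ∥ AC]
   → C = (-25, -16)
3. F_x = 47  [line -18·x + -10·y + 1086 = 0 ∩ |FD|² = 4148]
4. F_y = 24  [line -18·x + -10·y + 1086 = 0 ∩ |FD|² = 4148]
   → F = (47, 24)
5. G_x = 47/3  [G is the centroid of △BDF]
6. G_y = 8  [G is the centroid of △BDF]
   → G = (47/3, 8)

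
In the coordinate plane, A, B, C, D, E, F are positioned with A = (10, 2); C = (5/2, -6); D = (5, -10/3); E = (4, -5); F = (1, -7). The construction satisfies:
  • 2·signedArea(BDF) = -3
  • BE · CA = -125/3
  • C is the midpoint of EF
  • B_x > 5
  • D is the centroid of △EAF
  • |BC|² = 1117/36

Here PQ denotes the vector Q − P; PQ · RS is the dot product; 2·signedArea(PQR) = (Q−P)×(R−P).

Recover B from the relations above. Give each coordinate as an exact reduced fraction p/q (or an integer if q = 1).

B = (6, -5/3)

1. B_x = 6  [2·signedArea(BDF) = -3 ∩ BE · CA = -125/3]
2. B_y = -5/3  [2·signedArea(BDF) = -3 ∩ BE · CA = -125/3]
   → B = (6, -5/3)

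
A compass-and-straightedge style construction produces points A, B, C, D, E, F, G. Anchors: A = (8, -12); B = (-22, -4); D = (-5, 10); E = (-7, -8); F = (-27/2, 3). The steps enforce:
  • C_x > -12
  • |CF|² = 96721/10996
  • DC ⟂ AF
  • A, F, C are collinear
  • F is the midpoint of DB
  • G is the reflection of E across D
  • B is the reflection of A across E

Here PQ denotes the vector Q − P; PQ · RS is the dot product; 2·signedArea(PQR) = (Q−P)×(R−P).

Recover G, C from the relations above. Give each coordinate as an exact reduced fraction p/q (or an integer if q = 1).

1. G_x = -3  [G is the reflection of E across D]
2. G_y = 28  [G is the reflection of E across D]
   → G = (-3, 28)
3. C_x = -30425/2749  [A, F, C are collinear ∩ DC ⟂ AF]
4. C_y = 3582/2749  [A, F, C are collinear ∩ DC ⟂ AF]
   → C = (-30425/2749, 3582/2749)

C = (-30425/2749, 3582/2749)
G = (-3, 28)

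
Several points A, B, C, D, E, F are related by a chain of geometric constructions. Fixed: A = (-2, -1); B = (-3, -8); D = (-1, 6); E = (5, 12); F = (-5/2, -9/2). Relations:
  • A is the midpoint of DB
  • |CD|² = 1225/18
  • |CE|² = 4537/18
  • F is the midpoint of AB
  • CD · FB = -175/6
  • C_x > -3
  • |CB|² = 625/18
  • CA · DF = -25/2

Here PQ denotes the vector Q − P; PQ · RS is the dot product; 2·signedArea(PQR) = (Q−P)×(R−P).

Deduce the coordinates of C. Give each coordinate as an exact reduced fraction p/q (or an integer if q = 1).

C = (-13/6, -13/6)

1. C_x = -13/6  [line 3/2·x + 21/2·y + 26 = 0 ∩ |CB|² = 625/18]
2. C_y = -13/6  [line 3/2·x + 21/2·y + 26 = 0 ∩ |CB|² = 625/18]
   → C = (-13/6, -13/6)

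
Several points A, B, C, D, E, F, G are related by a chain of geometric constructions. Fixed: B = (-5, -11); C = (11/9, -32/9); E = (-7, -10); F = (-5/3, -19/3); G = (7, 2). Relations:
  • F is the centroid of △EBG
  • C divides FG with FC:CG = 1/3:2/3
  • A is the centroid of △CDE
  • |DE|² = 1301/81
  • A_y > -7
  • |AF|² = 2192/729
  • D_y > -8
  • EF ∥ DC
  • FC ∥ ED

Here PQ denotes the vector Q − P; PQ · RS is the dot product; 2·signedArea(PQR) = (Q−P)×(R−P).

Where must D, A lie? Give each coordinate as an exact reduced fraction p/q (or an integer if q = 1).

1. D_x = -37/9  [EF ∥ DC ∩ FC ∥ ED]
2. D_y = -65/9  [EF ∥ DC ∩ FC ∥ ED]
   → D = (-37/9, -65/9)
3. A_x = -89/27  [A is the centroid of △CDE]
4. A_y = -187/27  [A is the centroid of △CDE]
   → A = (-89/27, -187/27)

A = (-89/27, -187/27)
D = (-37/9, -65/9)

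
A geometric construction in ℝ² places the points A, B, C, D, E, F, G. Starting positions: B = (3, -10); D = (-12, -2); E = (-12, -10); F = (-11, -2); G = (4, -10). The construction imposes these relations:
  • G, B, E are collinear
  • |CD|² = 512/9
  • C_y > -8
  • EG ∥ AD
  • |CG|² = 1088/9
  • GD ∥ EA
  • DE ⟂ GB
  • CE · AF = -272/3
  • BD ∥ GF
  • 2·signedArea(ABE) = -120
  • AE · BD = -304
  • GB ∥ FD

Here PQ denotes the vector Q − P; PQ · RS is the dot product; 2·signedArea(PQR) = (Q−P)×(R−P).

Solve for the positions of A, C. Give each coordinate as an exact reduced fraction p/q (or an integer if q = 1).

1. A_x = -28  [EG ∥ AD ∩ GD ∥ EA]
2. A_y = -2  [EG ∥ AD ∩ GD ∥ EA]
   → A = (-28, -2)
3. C_x = -20/3  [CE · AF = -272/3]
4. C_y = -22/3  [|CG|² = 1088/9]
   → C = (-20/3, -22/3)

A = (-28, -2)
C = (-20/3, -22/3)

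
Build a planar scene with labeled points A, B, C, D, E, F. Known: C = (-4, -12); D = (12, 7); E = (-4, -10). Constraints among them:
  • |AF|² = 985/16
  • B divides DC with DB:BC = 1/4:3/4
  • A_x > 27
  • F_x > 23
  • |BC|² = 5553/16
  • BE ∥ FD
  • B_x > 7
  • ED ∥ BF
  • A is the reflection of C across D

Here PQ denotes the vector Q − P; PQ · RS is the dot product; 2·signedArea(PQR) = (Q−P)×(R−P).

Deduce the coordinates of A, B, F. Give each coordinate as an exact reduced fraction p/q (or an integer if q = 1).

A = (28, 26)
B = (8, 9/4)
F = (24, 77/4)

1. A_x = 28  [A is the reflection of C across D]
2. A_y = 26  [A is the reflection of C across D]
   → A = (28, 26)
3. B_x = 8  [B divides DC with DB:BC = 1/4:3/4]
4. B_y = 9/4  [B divides DC with DB:BC = 1/4:3/4]
   → B = (8, 9/4)
5. F_x = 24  [BE ∥ FD ∩ ED ∥ BF]
6. F_y = 77/4  [BE ∥ FD ∩ ED ∥ BF]
   → F = (24, 77/4)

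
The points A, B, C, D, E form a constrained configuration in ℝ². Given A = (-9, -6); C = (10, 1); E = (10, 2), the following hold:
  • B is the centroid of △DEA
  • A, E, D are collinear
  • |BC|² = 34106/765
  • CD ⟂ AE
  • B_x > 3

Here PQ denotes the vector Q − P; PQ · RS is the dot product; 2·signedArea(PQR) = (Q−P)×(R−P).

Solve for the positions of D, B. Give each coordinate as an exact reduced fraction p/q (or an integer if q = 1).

1. D_x = 4098/425  [A, E, D are collinear ∩ CD ⟂ AE]
2. D_y = 786/425  [A, E, D are collinear ∩ CD ⟂ AE]
   → D = (4098/425, 786/425)
3. B_x = 4523/1275  [B is the centroid of △DEA]
4. B_y = -914/1275  [B is the centroid of △DEA]
   → B = (4523/1275, -914/1275)

B = (4523/1275, -914/1275)
D = (4098/425, 786/425)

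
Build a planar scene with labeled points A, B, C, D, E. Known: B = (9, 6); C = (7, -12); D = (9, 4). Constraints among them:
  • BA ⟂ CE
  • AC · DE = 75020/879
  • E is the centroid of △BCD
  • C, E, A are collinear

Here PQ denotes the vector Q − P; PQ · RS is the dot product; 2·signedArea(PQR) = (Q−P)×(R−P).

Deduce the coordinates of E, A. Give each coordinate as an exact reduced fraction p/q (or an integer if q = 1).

1. E_x = 25/3  [E is the centroid of △BCD]
2. E_y = -2/3  [E is the centroid of △BCD]
   → E = (25/3, -2/3)
3. A_x = 2671/293  [C, E, A are collinear ∩ BA ⟂ CE]
4. A_y = 1754/293  [C, E, A are collinear ∩ BA ⟂ CE]
   → A = (2671/293, 1754/293)

A = (2671/293, 1754/293)
E = (25/3, -2/3)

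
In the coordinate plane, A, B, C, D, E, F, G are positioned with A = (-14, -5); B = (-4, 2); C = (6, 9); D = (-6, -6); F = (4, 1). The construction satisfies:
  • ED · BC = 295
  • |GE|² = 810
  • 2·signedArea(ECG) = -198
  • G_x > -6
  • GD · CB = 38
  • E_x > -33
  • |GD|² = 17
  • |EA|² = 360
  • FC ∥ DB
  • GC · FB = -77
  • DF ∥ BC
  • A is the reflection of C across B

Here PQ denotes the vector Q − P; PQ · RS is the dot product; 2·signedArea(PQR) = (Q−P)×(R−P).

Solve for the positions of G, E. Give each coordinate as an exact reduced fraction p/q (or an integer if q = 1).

1. G_x = -5  [GC · FB = -77 ∩ GD · CB = 38]
2. G_y = -2  [GC · FB = -77 ∩ GD · CB = 38]
   → G = (-5, -2)
3. E_x = -32  [2·signedArea(ECG) = -198 ∩ ED · BC = 295]
4. E_y = -11  [2·signedArea(ECG) = -198 ∩ ED · BC = 295]
   → E = (-32, -11)

E = (-32, -11)
G = (-5, -2)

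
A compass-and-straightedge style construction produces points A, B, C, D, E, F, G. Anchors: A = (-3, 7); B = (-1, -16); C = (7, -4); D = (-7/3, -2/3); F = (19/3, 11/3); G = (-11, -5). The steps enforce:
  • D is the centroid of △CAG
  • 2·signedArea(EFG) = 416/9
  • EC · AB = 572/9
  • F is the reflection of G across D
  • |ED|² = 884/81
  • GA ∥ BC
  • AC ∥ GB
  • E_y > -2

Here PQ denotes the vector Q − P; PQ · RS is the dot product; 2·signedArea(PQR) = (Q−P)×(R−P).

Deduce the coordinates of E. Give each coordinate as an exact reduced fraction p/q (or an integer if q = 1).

1. E_x = 7/9  [2·signedArea(EFG) = 416/9 ∩ EC · AB = 572/9]
2. E_y = -16/9  [2·signedArea(EFG) = 416/9 ∩ EC · AB = 572/9]
   → E = (7/9, -16/9)

E = (7/9, -16/9)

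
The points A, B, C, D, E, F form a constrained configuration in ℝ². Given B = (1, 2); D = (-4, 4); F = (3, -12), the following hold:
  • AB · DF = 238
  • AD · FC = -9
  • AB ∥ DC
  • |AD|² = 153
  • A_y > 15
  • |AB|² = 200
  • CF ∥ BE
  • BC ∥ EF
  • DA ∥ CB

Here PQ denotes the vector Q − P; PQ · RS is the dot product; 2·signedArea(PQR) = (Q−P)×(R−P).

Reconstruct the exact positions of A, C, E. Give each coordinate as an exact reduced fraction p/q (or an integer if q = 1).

A = (-1, 16)
C = (-2, -10)
E = (6, 0)

1. A_x = -1  [line -7·x + 16·y + -263 = 0 ∩ |AD|² = 153]
2. A_y = 16  [line -7·x + 16·y + -263 = 0 ∩ |AD|² = 153]
   → A = (-1, 16)
3. C_x = -2  [AD · FC = -9 ∩ DA ∥ CB]
4. C_y = -10  [AD · FC = -9 ∩ DA ∥ CB]
   → C = (-2, -10)
5. E_x = 6  [BC ∥ EF ∩ CF ∥ BE]
6. E_y = 0  [BC ∥ EF ∩ CF ∥ BE]
   → E = (6, 0)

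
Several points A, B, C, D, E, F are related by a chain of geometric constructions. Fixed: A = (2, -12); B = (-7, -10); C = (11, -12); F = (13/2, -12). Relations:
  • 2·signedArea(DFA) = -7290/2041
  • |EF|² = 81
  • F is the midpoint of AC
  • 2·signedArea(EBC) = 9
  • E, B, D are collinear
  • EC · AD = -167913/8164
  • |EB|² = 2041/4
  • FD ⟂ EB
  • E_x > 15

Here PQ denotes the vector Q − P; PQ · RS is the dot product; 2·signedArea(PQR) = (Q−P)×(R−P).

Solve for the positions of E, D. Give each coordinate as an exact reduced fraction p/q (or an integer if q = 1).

D = (26821/4082, -22872/2041)
E = (31/2, -12)

1. E_x = 31/2  [line 2·x + 18·y + 185 = 0 ∩ |EB|² = 2041/4]
2. E_y = -12  [line 2·x + 18·y + 185 = 0 ∩ |EB|² = 2041/4]
   → E = (31/2, -12)
3. D_x = 26821/4082  [E, B, D are collinear ∩ FD ⟂ EB]
4. D_y = -22872/2041  [E, B, D are collinear ∩ FD ⟂ EB]
   → D = (26821/4082, -22872/2041)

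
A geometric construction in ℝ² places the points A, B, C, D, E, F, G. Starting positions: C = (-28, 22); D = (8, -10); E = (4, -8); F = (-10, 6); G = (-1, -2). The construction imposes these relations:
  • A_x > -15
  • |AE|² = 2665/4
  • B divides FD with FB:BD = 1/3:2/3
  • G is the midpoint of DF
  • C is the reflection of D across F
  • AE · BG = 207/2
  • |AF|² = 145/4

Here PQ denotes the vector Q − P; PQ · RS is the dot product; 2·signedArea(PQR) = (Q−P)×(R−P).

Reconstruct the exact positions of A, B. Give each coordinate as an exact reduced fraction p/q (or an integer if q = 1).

1. B_x = -4  [B divides FD with FB:BD = 1/3:2/3]
2. B_y = 2/3  [B divides FD with FB:BD = 1/3:2/3]
   → B = (-4, 2/3)
3. A_x = -29/2  [line -3·x + 8/3·y + -421/6 = 0 ∩ |AF|² = 145/4]
4. A_y = 10  [line -3·x + 8/3·y + -421/6 = 0 ∩ |AF|² = 145/4]
   → A = (-29/2, 10)

A = (-29/2, 10)
B = (-4, 2/3)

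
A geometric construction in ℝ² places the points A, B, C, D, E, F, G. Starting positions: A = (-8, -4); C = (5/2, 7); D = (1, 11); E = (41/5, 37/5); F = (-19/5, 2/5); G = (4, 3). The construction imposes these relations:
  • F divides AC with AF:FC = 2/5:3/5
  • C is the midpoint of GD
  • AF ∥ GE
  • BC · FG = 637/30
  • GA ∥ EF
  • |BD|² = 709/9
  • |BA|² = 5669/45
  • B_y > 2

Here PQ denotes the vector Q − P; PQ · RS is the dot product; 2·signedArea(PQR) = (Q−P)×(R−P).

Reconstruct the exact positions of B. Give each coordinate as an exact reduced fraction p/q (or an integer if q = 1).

1. B_x = 7/5  [line -39/5·x + -13/5·y + 247/15 = 0 ∩ |BA|² = 5669/45]
2. B_y = 32/15  [line -39/5·x + -13/5·y + 247/15 = 0 ∩ |BA|² = 5669/45]
   → B = (7/5, 32/15)

B = (7/5, 32/15)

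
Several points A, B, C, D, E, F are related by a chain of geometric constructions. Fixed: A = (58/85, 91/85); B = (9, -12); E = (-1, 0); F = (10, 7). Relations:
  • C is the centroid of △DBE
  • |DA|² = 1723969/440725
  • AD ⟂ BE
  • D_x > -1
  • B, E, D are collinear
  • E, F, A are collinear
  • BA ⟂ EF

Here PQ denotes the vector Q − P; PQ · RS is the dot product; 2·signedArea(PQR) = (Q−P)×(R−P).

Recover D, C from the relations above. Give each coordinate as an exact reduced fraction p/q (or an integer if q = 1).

C = (2476/1037, -21078/5185)
D = (-868/1037, -1014/5185)

1. D_x = -868/1037  [B, E, D are collinear ∩ AD ⟂ BE]
2. D_y = -1014/5185  [B, E, D are collinear ∩ AD ⟂ BE]
   → D = (-868/1037, -1014/5185)
3. C_x = 2476/1037  [C is the centroid of △DBE]
4. C_y = -21078/5185  [C is the centroid of △DBE]
   → C = (2476/1037, -21078/5185)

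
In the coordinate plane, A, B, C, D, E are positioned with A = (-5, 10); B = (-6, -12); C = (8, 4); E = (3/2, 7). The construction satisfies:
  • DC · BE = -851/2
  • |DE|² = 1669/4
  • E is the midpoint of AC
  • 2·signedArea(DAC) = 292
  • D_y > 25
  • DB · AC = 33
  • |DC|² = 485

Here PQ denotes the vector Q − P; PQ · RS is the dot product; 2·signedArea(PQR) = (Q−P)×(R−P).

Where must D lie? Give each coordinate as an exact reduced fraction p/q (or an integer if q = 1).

D = (9, 26)

1. D_x = 9  [DC · BE = -851/2 ∩ 2·signedArea(DAC) = 292]
2. D_y = 26  [DC · BE = -851/2 ∩ 2·signedArea(DAC) = 292]
   → D = (9, 26)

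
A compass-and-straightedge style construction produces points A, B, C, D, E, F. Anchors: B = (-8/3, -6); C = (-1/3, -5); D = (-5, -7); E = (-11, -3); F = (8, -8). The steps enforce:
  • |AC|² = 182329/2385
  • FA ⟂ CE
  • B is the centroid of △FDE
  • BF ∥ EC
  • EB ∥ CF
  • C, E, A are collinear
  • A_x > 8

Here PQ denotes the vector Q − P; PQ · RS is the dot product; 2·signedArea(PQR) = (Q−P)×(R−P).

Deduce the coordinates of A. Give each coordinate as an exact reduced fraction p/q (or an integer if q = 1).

1. A_x = 2189/265  [C, E, A are collinear ∩ FA ⟂ CE]
2. A_y = -1752/265  [C, E, A are collinear ∩ FA ⟂ CE]
   → A = (2189/265, -1752/265)

A = (2189/265, -1752/265)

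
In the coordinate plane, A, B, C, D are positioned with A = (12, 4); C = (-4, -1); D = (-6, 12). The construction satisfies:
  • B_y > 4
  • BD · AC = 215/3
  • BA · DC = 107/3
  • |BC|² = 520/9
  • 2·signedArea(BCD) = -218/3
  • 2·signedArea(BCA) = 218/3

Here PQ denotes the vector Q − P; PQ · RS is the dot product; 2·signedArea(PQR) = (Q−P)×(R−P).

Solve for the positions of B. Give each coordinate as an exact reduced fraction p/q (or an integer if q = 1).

B = (2/3, 5)

1. B_x = 2/3  [2·signedArea(BCD) = -218/3 ∩ BA · DC = 107/3]
2. B_y = 5  [2·signedArea(BCD) = -218/3 ∩ BA · DC = 107/3]
   → B = (2/3, 5)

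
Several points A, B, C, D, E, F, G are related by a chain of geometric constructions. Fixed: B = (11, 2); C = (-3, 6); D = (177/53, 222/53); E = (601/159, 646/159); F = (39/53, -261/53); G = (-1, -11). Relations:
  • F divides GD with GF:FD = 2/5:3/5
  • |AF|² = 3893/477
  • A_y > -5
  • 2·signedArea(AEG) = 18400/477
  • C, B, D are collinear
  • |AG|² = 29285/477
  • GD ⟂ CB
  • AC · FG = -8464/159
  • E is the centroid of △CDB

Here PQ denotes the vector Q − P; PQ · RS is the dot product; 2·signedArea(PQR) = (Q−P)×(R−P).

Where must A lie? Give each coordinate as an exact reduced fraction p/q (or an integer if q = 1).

1. A_x = 569/159  [2·signedArea(AEG) = 18400/477 ∩ AC · FG = -8464/159]
2. A_y = -246/53  [2·signedArea(AEG) = 18400/477 ∩ AC · FG = -8464/159]
   → A = (569/159, -246/53)

A = (569/159, -246/53)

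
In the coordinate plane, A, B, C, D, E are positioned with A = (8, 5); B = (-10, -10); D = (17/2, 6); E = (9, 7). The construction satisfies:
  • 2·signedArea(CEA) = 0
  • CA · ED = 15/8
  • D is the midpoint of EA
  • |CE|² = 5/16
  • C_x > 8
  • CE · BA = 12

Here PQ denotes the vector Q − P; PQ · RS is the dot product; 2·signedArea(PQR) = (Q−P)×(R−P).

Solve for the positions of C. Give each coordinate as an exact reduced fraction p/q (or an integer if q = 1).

C = (35/4, 13/2)

1. C_x = 35/4  [2·signedArea(CEA) = 0 ∩ CE · BA = 12]
2. C_y = 13/2  [2·signedArea(CEA) = 0 ∩ CE · BA = 12]
   → C = (35/4, 13/2)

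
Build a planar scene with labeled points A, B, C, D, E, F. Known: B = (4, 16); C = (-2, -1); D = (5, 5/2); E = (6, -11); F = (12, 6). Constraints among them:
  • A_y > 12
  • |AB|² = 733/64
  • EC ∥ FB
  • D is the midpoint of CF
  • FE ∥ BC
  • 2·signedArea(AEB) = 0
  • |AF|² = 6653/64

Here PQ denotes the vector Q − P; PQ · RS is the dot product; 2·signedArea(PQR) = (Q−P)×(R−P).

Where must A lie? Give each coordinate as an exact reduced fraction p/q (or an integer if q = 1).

A = (17/4, 101/8)

1. A_x = 17/4  [line -27·x + -2·y + 140 = 0 ∩ |AF|² = 6653/64]
2. A_y = 101/8  [line -27·x + -2·y + 140 = 0 ∩ |AF|² = 6653/64]
   → A = (17/4, 101/8)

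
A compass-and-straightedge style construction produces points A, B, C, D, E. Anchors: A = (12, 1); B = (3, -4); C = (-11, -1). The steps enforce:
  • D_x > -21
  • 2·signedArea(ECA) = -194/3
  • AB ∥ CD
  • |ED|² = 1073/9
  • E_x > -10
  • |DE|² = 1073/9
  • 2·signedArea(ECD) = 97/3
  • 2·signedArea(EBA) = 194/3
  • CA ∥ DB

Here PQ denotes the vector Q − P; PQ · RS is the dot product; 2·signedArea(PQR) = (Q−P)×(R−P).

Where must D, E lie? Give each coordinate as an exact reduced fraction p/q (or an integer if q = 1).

D = (-20, -6)
E = (-28/3, -11/3)

1. D_x = -20  [CA ∥ DB ∩ AB ∥ CD]
2. D_y = -6  [CA ∥ DB ∩ AB ∥ CD]
   → D = (-20, -6)
3. E_x = -28/3  [2·signedArea(ECD) = 97/3 ∩ 2·signedArea(ECA) = -194/3]
4. E_y = -11/3  [2·signedArea(ECD) = 97/3 ∩ 2·signedArea(ECA) = -194/3]
   → E = (-28/3, -11/3)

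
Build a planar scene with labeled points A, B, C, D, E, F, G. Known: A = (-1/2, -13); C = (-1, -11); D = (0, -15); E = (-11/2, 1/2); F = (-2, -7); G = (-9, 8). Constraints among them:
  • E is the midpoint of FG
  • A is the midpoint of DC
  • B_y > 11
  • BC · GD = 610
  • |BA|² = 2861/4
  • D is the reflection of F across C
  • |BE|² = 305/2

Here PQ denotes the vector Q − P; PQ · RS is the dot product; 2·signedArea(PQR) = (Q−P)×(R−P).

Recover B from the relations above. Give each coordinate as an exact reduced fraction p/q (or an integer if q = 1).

1. B_x = -10  [line -9·x + 23·y + -366 = 0 ∩ |BE|² = 305/2]
2. B_y = 12  [line -9·x + 23·y + -366 = 0 ∩ |BE|² = 305/2]
   → B = (-10, 12)

B = (-10, 12)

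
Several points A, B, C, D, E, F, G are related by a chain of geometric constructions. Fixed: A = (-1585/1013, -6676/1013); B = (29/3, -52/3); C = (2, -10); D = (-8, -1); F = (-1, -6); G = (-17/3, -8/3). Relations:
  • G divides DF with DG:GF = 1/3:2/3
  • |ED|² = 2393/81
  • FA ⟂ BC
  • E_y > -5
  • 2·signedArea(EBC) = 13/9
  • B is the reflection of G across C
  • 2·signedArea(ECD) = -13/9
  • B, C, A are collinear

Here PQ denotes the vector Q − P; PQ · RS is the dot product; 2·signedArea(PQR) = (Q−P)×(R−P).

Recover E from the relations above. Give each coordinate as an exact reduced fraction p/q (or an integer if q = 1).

E = (-35/9, -41/9)

1. E_x = -35/9  [2·signedArea(EBC) = 13/9 ∩ 2·signedArea(ECD) = -13/9]
2. E_y = -41/9  [2·signedArea(EBC) = 13/9 ∩ 2·signedArea(ECD) = -13/9]
   → E = (-35/9, -41/9)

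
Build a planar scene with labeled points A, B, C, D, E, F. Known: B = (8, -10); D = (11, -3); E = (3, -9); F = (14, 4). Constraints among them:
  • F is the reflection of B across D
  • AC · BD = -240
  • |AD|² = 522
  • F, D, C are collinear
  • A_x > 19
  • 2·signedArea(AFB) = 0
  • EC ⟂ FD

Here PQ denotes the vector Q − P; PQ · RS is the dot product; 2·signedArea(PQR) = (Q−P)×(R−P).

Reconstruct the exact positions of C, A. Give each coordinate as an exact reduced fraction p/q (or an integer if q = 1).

A = (20, 18)
C = (220/29, -318/29)

1. C_x = 220/29  [F, D, C are collinear ∩ EC ⟂ FD]
2. C_y = -318/29  [F, D, C are collinear ∩ EC ⟂ FD]
   → C = (220/29, -318/29)
3. A_x = 20  [2·signedArea(AFB) = 0 ∩ AC · BD = -240]
4. A_y = 18  [2·signedArea(AFB) = 0 ∩ AC · BD = -240]
   → A = (20, 18)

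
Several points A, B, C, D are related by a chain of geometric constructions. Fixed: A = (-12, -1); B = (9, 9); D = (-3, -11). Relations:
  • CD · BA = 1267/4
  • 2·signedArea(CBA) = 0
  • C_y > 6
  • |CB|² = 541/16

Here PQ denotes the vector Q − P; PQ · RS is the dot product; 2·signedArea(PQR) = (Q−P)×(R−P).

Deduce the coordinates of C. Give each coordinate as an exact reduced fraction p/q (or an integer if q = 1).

C = (15/4, 13/2)

1. C_x = 15/4  [2·signedArea(CBA) = 0 ∩ CD · BA = 1267/4]
2. C_y = 13/2  [2·signedArea(CBA) = 0 ∩ CD · BA = 1267/4]
   → C = (15/4, 13/2)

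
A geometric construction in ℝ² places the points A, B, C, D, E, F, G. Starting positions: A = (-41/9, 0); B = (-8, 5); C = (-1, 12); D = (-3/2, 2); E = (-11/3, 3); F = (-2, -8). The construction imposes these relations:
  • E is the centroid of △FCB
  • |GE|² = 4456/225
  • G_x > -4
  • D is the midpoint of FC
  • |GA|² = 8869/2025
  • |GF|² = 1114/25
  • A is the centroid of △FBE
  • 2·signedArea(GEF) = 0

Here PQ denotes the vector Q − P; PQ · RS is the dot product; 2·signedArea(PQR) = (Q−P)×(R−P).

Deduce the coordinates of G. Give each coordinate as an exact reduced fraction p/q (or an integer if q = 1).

1. G_x = -3  [line 11·x + 5/3·y + 106/3 = 0 ∩ |GE|² = 4456/225]
2. G_y = -7/5  [line 11·x + 5/3·y + 106/3 = 0 ∩ |GE|² = 4456/225]
   → G = (-3, -7/5)

G = (-3, -7/5)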